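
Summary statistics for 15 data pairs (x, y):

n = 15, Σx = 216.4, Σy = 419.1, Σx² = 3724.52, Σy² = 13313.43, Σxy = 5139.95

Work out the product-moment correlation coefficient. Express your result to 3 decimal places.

r = (nΣxy − ΣxΣy) / √[(nΣx² − (Σx)²)(nΣy² − (Σy)²)]
Numerator: 15×5139.95 − 216.4×419.1 = -13593.99
Denominator: √[(55867.8 − 46828.96)(199701.45 − 175644.81)] = √[9038.84 × 24056.64] = 14745.9866
r = -13593.99 / 14745.9866 ≈ -0.922

-0.922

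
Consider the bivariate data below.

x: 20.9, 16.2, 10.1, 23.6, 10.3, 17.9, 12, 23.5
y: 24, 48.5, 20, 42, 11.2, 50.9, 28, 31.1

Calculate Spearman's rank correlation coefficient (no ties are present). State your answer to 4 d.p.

Rank x: 6, 4, 1, 8, 2, 5, 3, 7
Rank y: 3, 7, 2, 6, 1, 8, 4, 5
d = rank(x) − rank(y): 3, -3, -1, 2, 1, -3, -1, 2; Σd² = 38
ρ = 1 − 6Σd² / [n(n²−1)] = 1 − 6×38 / (8×63) = 1 − 228/504 ≈ 0.5476

0.5476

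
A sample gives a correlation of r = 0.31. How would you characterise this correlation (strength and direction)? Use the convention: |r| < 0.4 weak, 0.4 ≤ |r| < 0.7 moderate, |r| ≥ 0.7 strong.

r = 0.31 > 0 so the relationship is positive.
|r| = 0.31, which falls in the weak range.

weak positive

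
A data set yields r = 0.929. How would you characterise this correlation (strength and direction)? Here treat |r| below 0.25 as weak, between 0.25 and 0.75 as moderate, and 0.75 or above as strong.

strong positive

r = 0.929 > 0 so the relationship is positive.
|r| = 0.929, which falls in the strong range.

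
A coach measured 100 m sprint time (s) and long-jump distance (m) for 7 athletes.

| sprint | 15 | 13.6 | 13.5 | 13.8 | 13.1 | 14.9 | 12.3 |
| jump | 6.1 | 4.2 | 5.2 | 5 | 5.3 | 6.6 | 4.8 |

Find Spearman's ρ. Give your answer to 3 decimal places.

Rank sprint: 7, 4, 3, 5, 2, 6, 1
Rank jump: 6, 1, 4, 3, 5, 7, 2
d = rank(sprint) − rank(jump): 1, 3, -1, 2, -3, -1, -1; Σd² = 26
ρ = 1 − 6Σd² / [n(n²−1)] = 1 − 6×26 / (7×48) = 1 − 156/336 ≈ 0.536

0.536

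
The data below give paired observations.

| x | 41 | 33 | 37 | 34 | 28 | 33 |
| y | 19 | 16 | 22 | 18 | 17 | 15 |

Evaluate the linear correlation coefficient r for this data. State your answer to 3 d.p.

n = 6, Σx = 206, Σy = 107, Σx² = 7168, Σy² = 1939, Σxy = 3704
nΣxy − ΣxΣy = 22224 − 22042 = 182
nΣx² − (Σx)² = 43008 − 42436 = 572; nΣy² − (Σy)² = 11634 − 11449 = 185
r = 182 / √(572 × 185) = 182 / 325.2999 ≈ 0.559

0.559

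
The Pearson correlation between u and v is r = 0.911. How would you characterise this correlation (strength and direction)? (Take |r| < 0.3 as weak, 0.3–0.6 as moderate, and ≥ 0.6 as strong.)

strong positive

r = 0.911 > 0 so the relationship is positive.
|r| = 0.911, which falls in the strong range.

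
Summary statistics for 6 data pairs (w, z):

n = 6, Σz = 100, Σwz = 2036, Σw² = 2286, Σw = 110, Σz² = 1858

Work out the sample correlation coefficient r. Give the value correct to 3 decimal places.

r = (nΣwz − ΣwΣz) / √[(nΣw² − (Σw)²)(nΣz² − (Σz)²)]
Numerator: 6×2036 − 110×100 = 1216
Denominator: √[(13716 − 12100)(11148 − 10000)] = √[1616 × 1148] = 1362.0455
r = 1216 / 1362.0455 ≈ 0.893

0.893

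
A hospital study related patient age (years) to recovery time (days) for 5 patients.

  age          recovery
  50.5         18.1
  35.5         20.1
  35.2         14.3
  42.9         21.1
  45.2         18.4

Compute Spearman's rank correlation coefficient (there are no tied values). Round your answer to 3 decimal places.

0.100

Rank age: 5, 2, 1, 3, 4
Rank recovery: 2, 4, 1, 5, 3
d = rank(age) − rank(recovery): 3, -2, 0, -2, 1; Σd² = 18
ρ = 1 − 6Σd² / [n(n²−1)] = 1 − 6×18 / (5×24) = 1 − 108/120 ≈ 0.100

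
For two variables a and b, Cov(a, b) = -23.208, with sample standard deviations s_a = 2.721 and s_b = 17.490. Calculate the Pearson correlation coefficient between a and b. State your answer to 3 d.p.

r = Cov(a,b) / (s_a · s_b) = -23.208 / (2.721 × 17.490)
  = -23.208 / 47.5903 ≈ -0.488

-0.488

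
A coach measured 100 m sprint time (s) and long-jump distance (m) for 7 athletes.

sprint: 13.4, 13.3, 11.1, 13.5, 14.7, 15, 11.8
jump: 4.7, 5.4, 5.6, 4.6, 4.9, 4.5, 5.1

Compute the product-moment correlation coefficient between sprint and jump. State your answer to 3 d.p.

n = 7, Σx = 92.8, Σy = 34.8, Σx² = 1242.24, Σy² = 174.04, Σxy = 458.77
nΣxy − ΣxΣy = 3211.39 − 3229.44 = -18.05
nΣx² − (Σx)² = 8695.68 − 8611.84 = 83.84; nΣy² − (Σy)² = 1218.28 − 1211.04 = 7.24
r = -18.05 / √(83.84 × 7.24) = -18.05 / 24.6374 ≈ -0.733

-0.733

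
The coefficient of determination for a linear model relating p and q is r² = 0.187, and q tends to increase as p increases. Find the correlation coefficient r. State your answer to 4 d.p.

|r| = √0.187 = 0.4324
The association is positive, so r = 0.4324.

0.4324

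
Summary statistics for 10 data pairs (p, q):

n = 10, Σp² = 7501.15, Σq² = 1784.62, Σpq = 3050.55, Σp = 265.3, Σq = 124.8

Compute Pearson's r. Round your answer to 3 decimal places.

r = (nΣpq − ΣpΣq) / √[(nΣp² − (Σp)²)(nΣq² − (Σq)²)]
Numerator: 10×3050.55 − 265.3×124.8 = -2603.94
Denominator: √[(75011.5 − 70384.09)(17846.2 − 15575.04)] = √[4627.41 × 2271.16] = 3241.8495
r = -2603.94 / 3241.8495 ≈ -0.803

-0.803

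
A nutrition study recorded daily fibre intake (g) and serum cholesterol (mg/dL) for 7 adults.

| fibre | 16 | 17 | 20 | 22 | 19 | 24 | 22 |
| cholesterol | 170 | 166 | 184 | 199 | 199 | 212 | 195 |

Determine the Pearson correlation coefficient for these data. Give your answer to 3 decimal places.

n = 7, Σx = 140, Σy = 1325, Σx² = 2850, Σy² = 252483, Σxy = 26759
nΣxy − ΣxΣy = 187313 − 185500 = 1813
nΣx² − (Σx)² = 19950 − 19600 = 350; nΣy² − (Σy)² = 1767381 − 1755625 = 11756
r = 1813 / √(350 × 11756) = 1813 / 2028.4477 ≈ 0.894

0.894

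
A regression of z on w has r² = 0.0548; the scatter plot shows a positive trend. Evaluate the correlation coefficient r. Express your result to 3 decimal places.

|r| = √0.0548 = 0.234
The association is positive, so r = 0.234.

0.234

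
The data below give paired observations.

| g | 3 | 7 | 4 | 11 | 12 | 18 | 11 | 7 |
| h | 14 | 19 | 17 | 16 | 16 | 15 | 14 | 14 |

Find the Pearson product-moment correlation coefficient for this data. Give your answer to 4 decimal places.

-0.1262

n = 8, Σg = 73, Σh = 125, Σg² = 833, Σh² = 1975, Σgh = 1133
nΣgh − ΣgΣh = 9064 − 9125 = -61
nΣg² − (Σg)² = 6664 − 5329 = 1335; nΣh² − (Σh)² = 15800 − 15625 = 175
r = -61 / √(1335 × 175) = -61 / 483.3477 ≈ -0.1262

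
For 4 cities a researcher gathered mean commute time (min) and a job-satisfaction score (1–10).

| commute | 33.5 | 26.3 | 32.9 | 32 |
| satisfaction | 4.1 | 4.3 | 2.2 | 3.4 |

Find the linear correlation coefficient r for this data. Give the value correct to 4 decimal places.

n = 4, Σx = 124.7, Σy = 14, Σx² = 3920.35, Σy² = 51.7, Σxy = 431.62
nΣxy − ΣxΣy = 1726.48 − 1745.8 = -19.32
nΣx² − (Σx)² = 15681.4 − 15550.09 = 131.31; nΣy² − (Σy)² = 206.8 − 196 = 10.8
r = -19.32 / √(131.31 × 10.8) = -19.32 / 37.6583 ≈ -0.5130

-0.5130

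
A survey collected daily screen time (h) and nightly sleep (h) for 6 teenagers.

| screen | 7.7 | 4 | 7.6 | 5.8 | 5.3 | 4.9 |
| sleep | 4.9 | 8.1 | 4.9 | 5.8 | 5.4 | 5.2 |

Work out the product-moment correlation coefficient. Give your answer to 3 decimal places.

-0.738

n = 6, Σx = 35.3, Σy = 34.3, Σx² = 218.79, Σy² = 203.47, Σxy = 195.11
nΣxy − ΣxΣy = 1170.66 − 1210.79 = -40.13
nΣx² − (Σx)² = 1312.74 − 1246.09 = 66.65; nΣy² − (Σy)² = 1220.82 − 1176.49 = 44.33
r = -40.13 / √(66.65 × 44.33) = -40.13 / 54.3562 ≈ -0.738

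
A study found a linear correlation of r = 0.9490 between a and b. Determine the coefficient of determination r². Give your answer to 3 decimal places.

0.901

r² = (0.9490)² = 0.901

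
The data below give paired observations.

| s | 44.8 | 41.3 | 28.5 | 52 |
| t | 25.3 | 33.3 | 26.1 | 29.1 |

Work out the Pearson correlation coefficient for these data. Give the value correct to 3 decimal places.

n = 4, Σs = 166.6, Σt = 113.8, Σs² = 7228.98, Σt² = 3277, Σst = 4765.78
nΣst − ΣsΣt = 19063.12 − 18959.08 = 104.04
nΣs² − (Σs)² = 28915.92 − 27755.56 = 1160.36; nΣt² − (Σt)² = 13108 − 12950.44 = 157.56
r = 104.04 / √(1160.36 × 157.56) = 104.04 / 427.5819 ≈ 0.243

0.243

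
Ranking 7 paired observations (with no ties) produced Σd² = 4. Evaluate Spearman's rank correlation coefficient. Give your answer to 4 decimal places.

ρ = 1 − 6Σd² / [n(n²−1)] = 1 − 6×4 / (7×48)
  = 1 − 24/336 = 1 − 0.07143 ≈ 0.9286

0.9286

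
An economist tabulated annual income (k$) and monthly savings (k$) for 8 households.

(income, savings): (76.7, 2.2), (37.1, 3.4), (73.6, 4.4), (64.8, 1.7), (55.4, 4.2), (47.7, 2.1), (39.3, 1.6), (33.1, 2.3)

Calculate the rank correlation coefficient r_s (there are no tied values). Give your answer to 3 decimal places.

0.119

Rank income: 8, 2, 7, 6, 5, 4, 3, 1
Rank savings: 4, 6, 8, 2, 7, 3, 1, 5
d = rank(income) − rank(savings): 4, -4, -1, 4, -2, 1, 2, -4; Σd² = 74
ρ = 1 − 6Σd² / [n(n²−1)] = 1 − 6×74 / (8×63) = 1 − 444/504 ≈ 0.119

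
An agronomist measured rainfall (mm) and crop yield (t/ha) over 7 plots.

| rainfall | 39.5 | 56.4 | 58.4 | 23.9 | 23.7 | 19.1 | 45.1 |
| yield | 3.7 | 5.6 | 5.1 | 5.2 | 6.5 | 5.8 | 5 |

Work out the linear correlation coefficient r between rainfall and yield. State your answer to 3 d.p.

-0.338

n = 7, Σx = 266.1, Σy = 36.9, Σx² = 11683.49, Σy² = 198.99, Σxy = 1374.44
nΣxy − ΣxΣy = 9621.08 − 9819.09 = -198.01
nΣx² − (Σx)² = 81784.43 − 70809.21 = 10975.22; nΣy² − (Σy)² = 1392.93 − 1361.61 = 31.32
r = -198.01 / √(10975.22 × 31.32) = -198.01 / 586.2968 ≈ -0.338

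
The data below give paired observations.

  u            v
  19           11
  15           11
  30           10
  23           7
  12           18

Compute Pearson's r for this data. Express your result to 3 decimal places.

n = 5, Σu = 99, Σv = 57, Σu² = 2159, Σv² = 715, Σuv = 1051
nΣuv − ΣuΣv = 5255 − 5643 = -388
nΣu² − (Σu)² = 10795 − 9801 = 994; nΣv² − (Σv)² = 3575 − 3249 = 326
r = -388 / √(994 × 326) = -388 / 569.2486 ≈ -0.682

-0.682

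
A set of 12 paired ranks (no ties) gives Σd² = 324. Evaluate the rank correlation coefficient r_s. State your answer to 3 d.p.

ρ = 1 − 6Σd² / [n(n²−1)] = 1 − 6×324 / (12×143)
  = 1 − 1944/1716 = 1 − 1.1329 ≈ -0.133

-0.133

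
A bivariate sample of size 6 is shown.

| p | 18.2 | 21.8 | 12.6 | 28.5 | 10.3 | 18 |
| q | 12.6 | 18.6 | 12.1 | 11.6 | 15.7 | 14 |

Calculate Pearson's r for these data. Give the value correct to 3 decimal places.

n = 6, Σp = 109.4, Σq = 84.6, Σp² = 2207.58, Σq² = 1228.18, Σpq = 1531.57
nΣpq − ΣpΣq = 9189.42 − 9255.24 = -65.82
nΣp² − (Σp)² = 13245.48 − 11968.36 = 1277.12; nΣq² − (Σq)² = 7369.08 − 7157.16 = 211.92
r = -65.82 / √(1277.12 × 211.92) = -65.82 / 520.2377 ≈ -0.127

-0.127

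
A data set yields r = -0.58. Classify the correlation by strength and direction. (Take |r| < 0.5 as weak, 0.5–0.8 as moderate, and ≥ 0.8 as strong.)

moderate negative

r = -0.58 < 0 so the relationship is negative.
|r| = 0.58, which falls in the moderate range.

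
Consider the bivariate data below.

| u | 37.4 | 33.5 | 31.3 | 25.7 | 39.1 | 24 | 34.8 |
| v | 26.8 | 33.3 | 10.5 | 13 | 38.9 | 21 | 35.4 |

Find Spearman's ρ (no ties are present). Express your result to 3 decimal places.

0.750

Rank u: 6, 4, 3, 2, 7, 1, 5
Rank v: 4, 5, 1, 2, 7, 3, 6
d = rank(u) − rank(v): 2, -1, 2, 0, 0, -2, -1; Σd² = 14
ρ = 1 − 6Σd² / [n(n²−1)] = 1 − 6×14 / (7×48) = 1 − 84/336 ≈ 0.750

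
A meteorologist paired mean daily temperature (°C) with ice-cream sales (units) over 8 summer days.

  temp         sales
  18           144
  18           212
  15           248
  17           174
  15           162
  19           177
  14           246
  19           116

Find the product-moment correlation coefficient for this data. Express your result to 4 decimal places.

-0.6664

n = 8, Σx = 135, Σy = 1479, Σx² = 2305, Σy² = 289005, Σxy = 24527
nΣxy − ΣxΣy = 196216 − 199665 = -3449
nΣx² − (Σx)² = 18440 − 18225 = 215; nΣy² − (Σy)² = 2312040 − 2187441 = 124599
r = -3449 / √(215 × 124599) = -3449 / 5175.7883 ≈ -0.6664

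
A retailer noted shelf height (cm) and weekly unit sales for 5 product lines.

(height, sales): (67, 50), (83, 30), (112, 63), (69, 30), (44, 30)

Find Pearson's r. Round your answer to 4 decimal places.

0.6977

n = 5, Σx = 375, Σy = 203, Σx² = 30619, Σy² = 9169, Σxy = 16286
nΣxy − ΣxΣy = 81430 − 76125 = 5305
nΣx² − (Σx)² = 153095 − 140625 = 12470; nΣy² − (Σy)² = 45845 − 41209 = 4636
r = 5305 / √(12470 × 4636) = 5305 / 7603.3493 ≈ 0.6977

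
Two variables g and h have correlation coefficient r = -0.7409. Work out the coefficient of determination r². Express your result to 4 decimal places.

r² = (-0.7409)² = 0.5489

0.5489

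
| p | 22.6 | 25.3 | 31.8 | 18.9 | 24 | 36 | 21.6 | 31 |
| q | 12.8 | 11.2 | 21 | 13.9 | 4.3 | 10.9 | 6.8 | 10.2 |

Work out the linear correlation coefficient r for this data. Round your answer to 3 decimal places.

n = 8, Σp = 211.2, Σq = 91.1, Σp² = 5818.86, Σq² = 1211.07, Σpq = 2461.83
nΣpq − ΣpΣq = 19694.64 − 19240.32 = 454.32
nΣp² − (Σp)² = 46550.88 − 44605.44 = 1945.44; nΣq² − (Σq)² = 9688.56 − 8299.21 = 1389.35
r = 454.32 / √(1945.44 × 1389.35) = 454.32 / 1644.0490 ≈ 0.276

0.276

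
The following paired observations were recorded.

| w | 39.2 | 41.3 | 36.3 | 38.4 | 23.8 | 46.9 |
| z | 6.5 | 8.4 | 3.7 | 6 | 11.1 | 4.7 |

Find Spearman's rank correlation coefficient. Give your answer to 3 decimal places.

Rank w: 4, 5, 2, 3, 1, 6
Rank z: 4, 5, 1, 3, 6, 2
d = rank(w) − rank(z): 0, 0, 1, 0, -5, 4; Σd² = 42
ρ = 1 − 6Σd² / [n(n²−1)] = 1 − 6×42 / (6×35) = 1 − 252/210 ≈ -0.200

-0.200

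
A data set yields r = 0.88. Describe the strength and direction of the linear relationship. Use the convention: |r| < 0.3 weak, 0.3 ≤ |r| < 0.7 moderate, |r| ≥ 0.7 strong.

r = 0.88 > 0 so the relationship is positive.
|r| = 0.88, which falls in the strong range.

strong positive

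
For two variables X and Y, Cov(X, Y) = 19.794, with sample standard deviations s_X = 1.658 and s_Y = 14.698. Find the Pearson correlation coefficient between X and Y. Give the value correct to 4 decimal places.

r = Cov(X,Y) / (s_X · s_Y) = 19.794 / (1.658 × 14.698)
  = 19.794 / 24.3693 ≈ 0.8123

0.8123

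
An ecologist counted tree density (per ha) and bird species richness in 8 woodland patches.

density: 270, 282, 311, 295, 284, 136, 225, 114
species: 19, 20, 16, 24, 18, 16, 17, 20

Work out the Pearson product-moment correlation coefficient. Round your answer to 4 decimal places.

n = 8, Σx = 1917, Σy = 150, Σx² = 498943, Σy² = 2862, Σxy = 36219
nΣxy − ΣxΣy = 289752 − 287550 = 2202
nΣx² − (Σx)² = 3991544 − 3674889 = 316655; nΣy² − (Σy)² = 22896 − 22500 = 396
r = 2202 / √(316655 × 396) = 2202 / 11198.0079 ≈ 0.1966

0.1966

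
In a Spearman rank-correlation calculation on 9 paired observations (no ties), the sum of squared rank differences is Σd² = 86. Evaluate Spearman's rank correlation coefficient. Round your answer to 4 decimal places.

0.2833

ρ = 1 − 6Σd² / [n(n²−1)] = 1 − 6×86 / (9×80)
  = 1 − 516/720 = 1 − 0.71667 ≈ 0.2833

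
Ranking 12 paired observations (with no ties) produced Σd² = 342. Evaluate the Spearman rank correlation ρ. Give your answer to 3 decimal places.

-0.196

ρ = 1 − 6Σd² / [n(n²−1)] = 1 − 6×342 / (12×143)
  = 1 − 2052/1716 = 1 − 1.1958 ≈ -0.196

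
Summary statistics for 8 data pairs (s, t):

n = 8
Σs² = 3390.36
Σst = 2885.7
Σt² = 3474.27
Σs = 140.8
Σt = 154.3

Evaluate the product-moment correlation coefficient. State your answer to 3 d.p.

0.252

r = (nΣst − ΣsΣt) / √[(nΣs² − (Σs)²)(nΣt² − (Σt)²)]
Numerator: 8×2885.7 − 140.8×154.3 = 1360.16
Denominator: √[(27122.88 − 19824.64)(27794.16 − 23808.49)] = √[7298.24 × 3985.67] = 5393.3641
r = 1360.16 / 5393.3641 ≈ 0.252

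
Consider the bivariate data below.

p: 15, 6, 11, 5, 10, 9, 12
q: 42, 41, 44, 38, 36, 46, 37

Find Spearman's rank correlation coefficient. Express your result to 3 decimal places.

0.036

Rank p: 7, 2, 5, 1, 4, 3, 6
Rank q: 5, 4, 6, 3, 1, 7, 2
d = rank(p) − rank(q): 2, -2, -1, -2, 3, -4, 4; Σd² = 54
ρ = 1 − 6Σd² / [n(n²−1)] = 1 − 6×54 / (7×48) = 1 − 324/336 ≈ 0.036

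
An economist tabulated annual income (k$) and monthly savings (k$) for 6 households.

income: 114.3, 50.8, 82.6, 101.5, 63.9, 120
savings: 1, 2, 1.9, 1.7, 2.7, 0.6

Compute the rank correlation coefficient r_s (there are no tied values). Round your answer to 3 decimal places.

-0.943

Rank income: 5, 1, 3, 4, 2, 6
Rank savings: 2, 5, 4, 3, 6, 1
d = rank(income) − rank(savings): 3, -4, -1, 1, -4, 5; Σd² = 68
ρ = 1 − 6Σd² / [n(n²−1)] = 1 − 6×68 / (6×35) = 1 − 408/210 ≈ -0.943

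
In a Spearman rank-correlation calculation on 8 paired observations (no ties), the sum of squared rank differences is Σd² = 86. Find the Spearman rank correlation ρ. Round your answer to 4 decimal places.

ρ = 1 − 6Σd² / [n(n²−1)] = 1 − 6×86 / (8×63)
  = 1 − 516/504 = 1 − 1.02381 ≈ -0.0238

-0.0238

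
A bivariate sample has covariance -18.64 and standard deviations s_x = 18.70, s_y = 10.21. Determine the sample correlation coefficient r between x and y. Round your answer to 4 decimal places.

r = Cov(x,y) / (s_x · s_y) = -18.64 / (18.70 × 10.21)
  = -18.64 / 190.9270 ≈ -0.0976

-0.0976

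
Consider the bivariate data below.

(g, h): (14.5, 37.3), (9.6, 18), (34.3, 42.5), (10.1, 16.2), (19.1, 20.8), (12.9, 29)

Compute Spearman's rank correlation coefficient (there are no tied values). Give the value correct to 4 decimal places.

0.7714

Rank g: 4, 1, 6, 2, 5, 3
Rank h: 5, 2, 6, 1, 3, 4
d = rank(g) − rank(h): -1, -1, 0, 1, 2, -1; Σd² = 8
ρ = 1 − 6Σd² / [n(n²−1)] = 1 − 6×8 / (6×35) = 1 − 48/210 ≈ 0.7714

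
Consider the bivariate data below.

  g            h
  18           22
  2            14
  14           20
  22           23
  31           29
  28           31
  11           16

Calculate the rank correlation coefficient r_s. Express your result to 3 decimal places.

Rank g: 4, 1, 3, 5, 7, 6, 2
Rank h: 4, 1, 3, 5, 6, 7, 2
d = rank(g) − rank(h): 0, 0, 0, 0, 1, -1, 0; Σd² = 2
ρ = 1 − 6Σd² / [n(n²−1)] = 1 − 6×2 / (7×48) = 1 − 12/336 ≈ 0.964

0.964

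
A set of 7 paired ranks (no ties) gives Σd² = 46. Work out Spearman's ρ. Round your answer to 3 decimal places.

0.179

ρ = 1 − 6Σd² / [n(n²−1)] = 1 − 6×46 / (7×48)
  = 1 − 276/336 = 1 − 0.8214 ≈ 0.179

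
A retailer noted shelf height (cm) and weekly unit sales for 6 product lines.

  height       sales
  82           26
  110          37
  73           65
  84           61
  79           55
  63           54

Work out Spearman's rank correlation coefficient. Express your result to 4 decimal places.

Rank height: 4, 6, 2, 5, 3, 1
Rank sales: 1, 2, 6, 5, 4, 3
d = rank(height) − rank(sales): 3, 4, -4, 0, -1, -2; Σd² = 46
ρ = 1 − 6Σd² / [n(n²−1)] = 1 − 6×46 / (6×35) = 1 − 276/210 ≈ -0.3143

-0.3143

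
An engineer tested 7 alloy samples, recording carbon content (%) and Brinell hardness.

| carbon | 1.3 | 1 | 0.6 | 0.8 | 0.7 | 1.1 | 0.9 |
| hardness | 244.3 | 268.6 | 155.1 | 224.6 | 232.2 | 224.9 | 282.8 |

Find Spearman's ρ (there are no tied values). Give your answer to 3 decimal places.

Rank carbon: 7, 5, 1, 3, 2, 6, 4
Rank hardness: 5, 6, 1, 2, 4, 3, 7
d = rank(carbon) − rank(hardness): 2, -1, 0, 1, -2, 3, -3; Σd² = 28
ρ = 1 − 6Σd² / [n(n²−1)] = 1 − 6×28 / (7×48) = 1 − 168/336 ≈ 0.500

0.500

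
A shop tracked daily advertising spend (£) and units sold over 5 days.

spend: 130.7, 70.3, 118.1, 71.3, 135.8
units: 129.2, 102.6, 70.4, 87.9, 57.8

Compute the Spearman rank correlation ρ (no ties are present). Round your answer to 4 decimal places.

-0.4000

Rank spend: 4, 1, 3, 2, 5
Rank units: 5, 4, 2, 3, 1
d = rank(spend) − rank(units): -1, -3, 1, -1, 4; Σd² = 28
ρ = 1 − 6Σd² / [n(n²−1)] = 1 − 6×28 / (5×24) = 1 − 168/120 ≈ -0.4000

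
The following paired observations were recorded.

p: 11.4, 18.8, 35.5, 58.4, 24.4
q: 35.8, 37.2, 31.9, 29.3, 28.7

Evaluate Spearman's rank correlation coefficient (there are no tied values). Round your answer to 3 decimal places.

-0.600

Rank p: 1, 2, 4, 5, 3
Rank q: 4, 5, 3, 2, 1
d = rank(p) − rank(q): -3, -3, 1, 3, 2; Σd² = 32
ρ = 1 − 6Σd² / [n(n²−1)] = 1 − 6×32 / (5×24) = 1 − 192/120 ≈ -0.600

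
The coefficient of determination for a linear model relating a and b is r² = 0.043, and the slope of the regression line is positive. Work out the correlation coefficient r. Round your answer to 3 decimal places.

0.207

|r| = √0.043 = 0.207
The association is positive, so r = 0.207.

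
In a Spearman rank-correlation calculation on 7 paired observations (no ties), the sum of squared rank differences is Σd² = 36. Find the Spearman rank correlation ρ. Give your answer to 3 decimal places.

ρ = 1 − 6Σd² / [n(n²−1)] = 1 − 6×36 / (7×48)
  = 1 − 216/336 = 1 − 0.6429 ≈ 0.357

0.357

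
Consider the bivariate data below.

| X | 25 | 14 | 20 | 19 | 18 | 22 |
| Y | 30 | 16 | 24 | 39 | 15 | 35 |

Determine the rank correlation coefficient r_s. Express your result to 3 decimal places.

0.543

Rank X: 6, 1, 4, 3, 2, 5
Rank Y: 4, 2, 3, 6, 1, 5
d = rank(X) − rank(Y): 2, -1, 1, -3, 1, 0; Σd² = 16
ρ = 1 − 6Σd² / [n(n²−1)] = 1 − 6×16 / (6×35) = 1 − 96/210 ≈ 0.543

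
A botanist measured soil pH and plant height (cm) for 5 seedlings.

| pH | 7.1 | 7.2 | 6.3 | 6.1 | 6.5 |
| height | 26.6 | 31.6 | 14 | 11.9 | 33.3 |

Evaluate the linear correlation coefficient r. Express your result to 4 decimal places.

n = 5, Σx = 33.2, Σy = 117.4, Σx² = 221.4, Σy² = 3152.62, Σxy = 793.62
nΣxy − ΣxΣy = 3968.1 − 3897.68 = 70.42
nΣx² − (Σx)² = 1107 − 1102.24 = 4.76; nΣy² − (Σy)² = 15763.1 − 13782.76 = 1980.34
r = 70.42 / √(4.76 × 1980.34) = 70.42 / 97.0897 ≈ 0.7253

0.7253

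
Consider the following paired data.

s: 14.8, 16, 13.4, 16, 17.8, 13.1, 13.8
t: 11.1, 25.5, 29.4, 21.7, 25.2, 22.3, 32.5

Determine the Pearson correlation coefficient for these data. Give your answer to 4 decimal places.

-0.1498

n = 7, Σs = 104.9, Σt = 167.7, Σs² = 1589.49, Σt² = 4297.29, Σst = 2502.63
nΣst − ΣsΣt = 17518.41 − 17591.73 = -73.32
nΣs² − (Σs)² = 11126.43 − 11004.01 = 122.42; nΣt² − (Σt)² = 30081.03 − 28123.29 = 1957.74
r = -73.32 / √(122.42 × 1957.74) = -73.32 / 489.5575 ≈ -0.1498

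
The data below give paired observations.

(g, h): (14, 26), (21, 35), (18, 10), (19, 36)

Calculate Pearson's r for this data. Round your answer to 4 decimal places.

0.3480

n = 4, Σg = 72, Σh = 107, Σg² = 1322, Σh² = 3297, Σgh = 1963
nΣgh − ΣgΣh = 7852 − 7704 = 148
nΣg² − (Σg)² = 5288 − 5184 = 104; nΣh² − (Σh)² = 13188 − 11449 = 1739
r = 148 / √(104 × 1739) = 148 / 425.2717 ≈ 0.3480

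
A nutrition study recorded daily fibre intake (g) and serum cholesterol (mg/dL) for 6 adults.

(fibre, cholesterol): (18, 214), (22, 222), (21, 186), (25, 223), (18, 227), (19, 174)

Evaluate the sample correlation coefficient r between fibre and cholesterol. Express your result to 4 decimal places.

n = 6, Σx = 123, Σy = 1246, Σx² = 2559, Σy² = 261210, Σxy = 25609
nΣxy − ΣxΣy = 153654 − 153258 = 396
nΣx² − (Σx)² = 15354 − 15129 = 225; nΣy² − (Σy)² = 1567260 − 1552516 = 14744
r = 396 / √(225 × 14744) = 396 / 1821.3731 ≈ 0.2174

0.2174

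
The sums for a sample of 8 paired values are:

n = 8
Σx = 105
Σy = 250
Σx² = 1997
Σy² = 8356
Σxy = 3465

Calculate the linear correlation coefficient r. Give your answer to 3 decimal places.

r = (nΣxy − ΣxΣy) / √[(nΣx² − (Σx)²)(nΣy² − (Σy)²)]
Numerator: 8×3465 − 105×250 = 1470
Denominator: √[(15976 − 11025)(66848 − 62500)] = √[4951 × 4348] = 4639.7142
r = 1470 / 4639.7142 ≈ 0.317

0.317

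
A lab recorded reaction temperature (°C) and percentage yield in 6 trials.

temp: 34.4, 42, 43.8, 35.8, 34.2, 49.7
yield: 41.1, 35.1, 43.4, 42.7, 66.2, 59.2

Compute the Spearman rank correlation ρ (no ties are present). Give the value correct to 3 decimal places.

-0.029

Rank temp: 2, 4, 5, 3, 1, 6
Rank yield: 2, 1, 4, 3, 6, 5
d = rank(temp) − rank(yield): 0, 3, 1, 0, -5, 1; Σd² = 36
ρ = 1 − 6Σd² / [n(n²−1)] = 1 − 6×36 / (6×35) = 1 − 216/210 ≈ -0.029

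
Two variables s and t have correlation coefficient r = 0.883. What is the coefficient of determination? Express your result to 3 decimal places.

r² = (0.883)² = 0.780

0.780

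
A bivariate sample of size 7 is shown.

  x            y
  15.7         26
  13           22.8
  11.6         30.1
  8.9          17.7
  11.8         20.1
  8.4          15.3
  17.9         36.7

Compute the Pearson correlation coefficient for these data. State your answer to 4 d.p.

0.8452

n = 7, Σx = 87.3, Σy = 168.7, Σx² = 1159.47, Σy² = 4400.13, Σxy = 2233.92
nΣxy − ΣxΣy = 15637.44 − 14727.51 = 909.93
nΣx² − (Σx)² = 8116.29 − 7621.29 = 495; nΣy² − (Σy)² = 30800.91 − 28459.69 = 2341.22
r = 909.93 / √(495 × 2341.22) = 909.93 / 1076.5240 ≈ 0.8452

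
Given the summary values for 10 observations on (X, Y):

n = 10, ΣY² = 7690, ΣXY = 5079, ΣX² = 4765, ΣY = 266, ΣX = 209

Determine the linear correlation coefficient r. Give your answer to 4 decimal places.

-0.9728

r = (nΣXY − ΣXΣY) / √[(nΣX² − (ΣX)²)(nΣY² − (ΣY)²)]
Numerator: 10×5079 − 209×266 = -4804
Denominator: √[(47650 − 43681)(76900 − 70756)] = √[3969 × 6144] = 4938.1713
r = -4804 / 4938.1713 ≈ -0.9728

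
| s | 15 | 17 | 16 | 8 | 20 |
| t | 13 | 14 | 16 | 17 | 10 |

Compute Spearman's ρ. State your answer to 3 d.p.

-0.700

Rank s: 2, 4, 3, 1, 5
Rank t: 2, 3, 4, 5, 1
d = rank(s) − rank(t): 0, 1, -1, -4, 4; Σd² = 34
ρ = 1 − 6Σd² / [n(n²−1)] = 1 − 6×34 / (5×24) = 1 − 204/120 ≈ -0.700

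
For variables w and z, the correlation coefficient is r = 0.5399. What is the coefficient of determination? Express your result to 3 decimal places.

r² = (0.5399)² = 0.291

0.291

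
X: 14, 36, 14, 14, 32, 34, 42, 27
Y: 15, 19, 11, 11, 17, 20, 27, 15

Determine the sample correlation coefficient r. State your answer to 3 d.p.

0.897

n = 8, ΣX = 213, ΣY = 135, ΣX² = 6557, ΣY² = 2471, ΣXY = 3965
nΣXY − ΣXΣY = 31720 − 28755 = 2965
nΣX² − (ΣX)² = 52456 − 45369 = 7087; nΣY² − (ΣY)² = 19768 − 18225 = 1543
r = 2965 / √(7087 × 1543) = 2965 / 3306.8476 ≈ 0.897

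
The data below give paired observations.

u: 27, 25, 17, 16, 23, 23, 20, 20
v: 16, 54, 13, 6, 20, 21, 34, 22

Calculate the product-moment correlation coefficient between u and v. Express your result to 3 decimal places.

0.471

n = 8, Σu = 171, Σv = 186, Σu² = 3757, Σv² = 5858, Σuv = 4162
nΣuv − ΣuΣv = 33296 − 31806 = 1490
nΣu² − (Σu)² = 30056 − 29241 = 815; nΣv² − (Σv)² = 46864 − 34596 = 12268
r = 1490 / √(815 × 12268) = 1490 / 3162.0278 ≈ 0.471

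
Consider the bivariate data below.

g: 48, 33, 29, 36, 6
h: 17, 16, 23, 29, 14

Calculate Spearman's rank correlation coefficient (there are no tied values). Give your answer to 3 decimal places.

Rank g: 5, 3, 2, 4, 1
Rank h: 3, 2, 4, 5, 1
d = rank(g) − rank(h): 2, 1, -2, -1, 0; Σd² = 10
ρ = 1 − 6Σd² / [n(n²−1)] = 1 − 6×10 / (5×24) = 1 − 60/120 ≈ 0.500

0.500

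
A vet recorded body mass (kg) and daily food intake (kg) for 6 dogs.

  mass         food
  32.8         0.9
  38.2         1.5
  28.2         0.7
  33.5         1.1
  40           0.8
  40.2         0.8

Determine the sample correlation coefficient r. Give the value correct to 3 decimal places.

n = 6, Σx = 212.9, Σy = 5.8, Σx² = 7668.61, Σy² = 6.04, Σxy = 207.57
nΣxy − ΣxΣy = 1245.42 − 1234.82 = 10.6
nΣx² − (Σx)² = 46011.66 − 45326.41 = 685.25; nΣy² − (Σy)² = 36.24 − 33.64 = 2.6
r = 10.6 / √(685.25 × 2.6) = 10.6 / 42.2096 ≈ 0.251

0.251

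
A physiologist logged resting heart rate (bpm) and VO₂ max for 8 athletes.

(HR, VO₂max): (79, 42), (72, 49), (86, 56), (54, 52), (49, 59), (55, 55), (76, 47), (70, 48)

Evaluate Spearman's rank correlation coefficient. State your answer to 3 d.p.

Rank HR: 7, 5, 8, 2, 1, 3, 6, 4
Rank VO₂max: 1, 4, 7, 5, 8, 6, 2, 3
d = rank(HR) − rank(VO₂max): 6, 1, 1, -3, -7, -3, 4, 1; Σd² = 122
ρ = 1 − 6Σd² / [n(n²−1)] = 1 − 6×122 / (8×63) = 1 − 732/504 ≈ -0.452

-0.452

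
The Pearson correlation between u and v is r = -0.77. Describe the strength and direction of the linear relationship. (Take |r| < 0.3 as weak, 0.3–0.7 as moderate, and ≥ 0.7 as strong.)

strong negative

r = -0.77 < 0 so the relationship is negative.
|r| = 0.77, which falls in the strong range.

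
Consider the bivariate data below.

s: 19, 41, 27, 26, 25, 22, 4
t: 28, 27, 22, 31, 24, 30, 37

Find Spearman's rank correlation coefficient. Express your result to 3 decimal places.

Rank s: 2, 7, 6, 5, 4, 3, 1
Rank t: 4, 3, 1, 6, 2, 5, 7
d = rank(s) − rank(t): -2, 4, 5, -1, 2, -2, -6; Σd² = 90
ρ = 1 − 6Σd² / [n(n²−1)] = 1 − 6×90 / (7×48) = 1 − 540/336 ≈ -0.607

-0.607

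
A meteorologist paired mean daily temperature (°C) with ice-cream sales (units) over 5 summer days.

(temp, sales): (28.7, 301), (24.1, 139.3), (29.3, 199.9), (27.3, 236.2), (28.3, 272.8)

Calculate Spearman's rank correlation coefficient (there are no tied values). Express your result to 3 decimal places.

0.400

Rank temp: 4, 1, 5, 2, 3
Rank sales: 5, 1, 2, 3, 4
d = rank(temp) − rank(sales): -1, 0, 3, -1, -1; Σd² = 12
ρ = 1 − 6Σd² / [n(n²−1)] = 1 − 6×12 / (5×24) = 1 − 72/120 ≈ 0.400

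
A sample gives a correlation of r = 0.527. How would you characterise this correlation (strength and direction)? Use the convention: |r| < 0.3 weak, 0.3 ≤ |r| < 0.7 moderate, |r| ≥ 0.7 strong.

r = 0.527 > 0 so the relationship is positive.
|r| = 0.527, which falls in the moderate range.

moderate positive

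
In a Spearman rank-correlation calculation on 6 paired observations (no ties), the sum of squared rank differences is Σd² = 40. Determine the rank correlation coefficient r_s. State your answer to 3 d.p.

-0.143

ρ = 1 − 6Σd² / [n(n²−1)] = 1 − 6×40 / (6×35)
  = 1 − 240/210 = 1 − 1.1429 ≈ -0.143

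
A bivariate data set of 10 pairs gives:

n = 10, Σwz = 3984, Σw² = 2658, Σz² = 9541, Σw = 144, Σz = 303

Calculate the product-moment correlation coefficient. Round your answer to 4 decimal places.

r = (nΣwz − ΣwΣz) / √[(nΣw² − (Σw)²)(nΣz² − (Σz)²)]
Numerator: 10×3984 − 144×303 = -3792
Denominator: √[(26580 − 20736)(95410 − 91809)] = √[5844 × 3601] = 4587.4006
r = -3792 / 4587.4006 ≈ -0.8266

-0.8266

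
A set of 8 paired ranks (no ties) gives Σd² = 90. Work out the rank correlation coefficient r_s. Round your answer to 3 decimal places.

-0.071

ρ = 1 − 6Σd² / [n(n²−1)] = 1 − 6×90 / (8×63)
  = 1 − 540/504 = 1 − 1.0714 ≈ -0.071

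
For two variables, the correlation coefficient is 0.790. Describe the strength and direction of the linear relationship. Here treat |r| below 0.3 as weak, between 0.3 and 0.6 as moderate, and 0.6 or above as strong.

r = 0.790 > 0 so the relationship is positive.
|r| = 0.790, which falls in the strong range.

strong positive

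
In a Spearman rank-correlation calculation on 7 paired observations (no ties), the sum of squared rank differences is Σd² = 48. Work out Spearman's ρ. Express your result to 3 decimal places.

ρ = 1 − 6Σd² / [n(n²−1)] = 1 − 6×48 / (7×48)
  = 1 − 288/336 = 1 − 0.8571 ≈ 0.143

0.143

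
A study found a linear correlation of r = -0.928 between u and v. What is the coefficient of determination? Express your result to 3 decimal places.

r² = (-0.928)² = 0.861

0.861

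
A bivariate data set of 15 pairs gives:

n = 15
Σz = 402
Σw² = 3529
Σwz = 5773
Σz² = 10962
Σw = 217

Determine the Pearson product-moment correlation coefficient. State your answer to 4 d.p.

r = (nΣwz − ΣwΣz) / √[(nΣw² − (Σw)²)(nΣz² − (Σz)²)]
Numerator: 15×5773 − 217×402 = -639
Denominator: √[(52935 − 47089)(164430 − 161604)] = √[5846 × 2826] = 4064.5782
r = -639 / 4064.5782 ≈ -0.1572

-0.1572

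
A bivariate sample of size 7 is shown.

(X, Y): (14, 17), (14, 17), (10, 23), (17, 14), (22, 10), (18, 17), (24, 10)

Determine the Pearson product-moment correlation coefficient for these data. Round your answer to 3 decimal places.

-0.943

n = 7, ΣX = 119, ΣY = 108, ΣX² = 2165, ΣY² = 1792, ΣXY = 1710
nΣXY − ΣXΣY = 11970 − 12852 = -882
nΣX² − (ΣX)² = 15155 − 14161 = 994; nΣY² − (ΣY)² = 12544 − 11664 = 880
r = -882 / √(994 × 880) = -882 / 935.2647 ≈ -0.943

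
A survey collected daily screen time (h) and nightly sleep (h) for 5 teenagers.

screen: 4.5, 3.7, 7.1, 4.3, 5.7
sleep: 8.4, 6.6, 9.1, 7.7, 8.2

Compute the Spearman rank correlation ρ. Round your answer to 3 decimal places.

0.900

Rank screen: 3, 1, 5, 2, 4
Rank sleep: 4, 1, 5, 2, 3
d = rank(screen) − rank(sleep): -1, 0, 0, 0, 1; Σd² = 2
ρ = 1 − 6Σd² / [n(n²−1)] = 1 − 6×2 / (5×24) = 1 − 12/120 ≈ 0.900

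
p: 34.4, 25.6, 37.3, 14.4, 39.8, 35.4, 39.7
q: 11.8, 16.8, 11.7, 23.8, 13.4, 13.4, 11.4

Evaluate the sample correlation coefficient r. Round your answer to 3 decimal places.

n = 7, Σp = 226.6, Σq = 102.3, Σp² = 7850.66, Σq² = 1613.89, Σpq = 3075.39
nΣpq − ΣpΣq = 21527.73 − 23181.18 = -1653.45
nΣp² − (Σp)² = 54954.62 − 51347.56 = 3607.06; nΣq² − (Σq)² = 11297.23 − 10465.29 = 831.94
r = -1653.45 / √(3607.06 × 831.94) = -1653.45 / 1732.2983 ≈ -0.954

-0.954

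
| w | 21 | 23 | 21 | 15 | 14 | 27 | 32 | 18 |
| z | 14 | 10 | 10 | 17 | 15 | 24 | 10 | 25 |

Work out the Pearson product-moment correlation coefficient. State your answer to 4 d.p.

-0.2145

n = 8, Σw = 171, Σz = 125, Σw² = 3909, Σz² = 2211, Σwz = 2617
nΣwz − ΣwΣz = 20936 − 21375 = -439
nΣw² − (Σw)² = 31272 − 29241 = 2031; nΣz² − (Σz)² = 17688 − 15625 = 2063
r = -439 / √(2031 × 2063) = -439 / 2046.9375 ≈ -0.2145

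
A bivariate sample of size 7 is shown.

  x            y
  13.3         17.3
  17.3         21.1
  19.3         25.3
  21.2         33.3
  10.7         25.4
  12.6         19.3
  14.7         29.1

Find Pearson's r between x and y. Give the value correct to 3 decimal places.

0.544

n = 7, Σx = 109.1, Σy = 170.8, Σx² = 1787.45, Σy² = 4357.94, Σxy = 2732.1
nΣxy − ΣxΣy = 19124.7 − 18634.28 = 490.42
nΣx² − (Σx)² = 12512.15 − 11902.81 = 609.34; nΣy² − (Σy)² = 30505.58 − 29172.64 = 1332.94
r = 490.42 / √(609.34 × 1332.94) = 490.42 / 901.2290 ≈ 0.544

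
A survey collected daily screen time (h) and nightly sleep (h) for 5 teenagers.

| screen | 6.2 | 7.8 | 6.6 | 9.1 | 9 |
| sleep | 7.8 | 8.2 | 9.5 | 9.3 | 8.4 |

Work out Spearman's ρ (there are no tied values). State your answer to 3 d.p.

Rank screen: 1, 3, 2, 5, 4
Rank sleep: 1, 2, 5, 4, 3
d = rank(screen) − rank(sleep): 0, 1, -3, 1, 1; Σd² = 12
ρ = 1 − 6Σd² / [n(n²−1)] = 1 − 6×12 / (5×24) = 1 − 72/120 ≈ 0.400

0.400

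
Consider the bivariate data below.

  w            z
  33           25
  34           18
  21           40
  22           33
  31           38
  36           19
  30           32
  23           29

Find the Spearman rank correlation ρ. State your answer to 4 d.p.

-0.8095

Rank w: 6, 7, 1, 2, 5, 8, 4, 3
Rank z: 3, 1, 8, 6, 7, 2, 5, 4
d = rank(w) − rank(z): 3, 6, -7, -4, -2, 6, -1, -1; Σd² = 152
ρ = 1 − 6Σd² / [n(n²−1)] = 1 − 6×152 / (8×63) = 1 − 912/504 ≈ -0.8095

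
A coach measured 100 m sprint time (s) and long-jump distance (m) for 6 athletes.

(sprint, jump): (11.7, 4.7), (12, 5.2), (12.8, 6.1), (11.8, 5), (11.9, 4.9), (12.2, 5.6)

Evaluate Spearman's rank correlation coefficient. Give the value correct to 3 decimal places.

Rank sprint: 1, 4, 6, 2, 3, 5
Rank jump: 1, 4, 6, 3, 2, 5
d = rank(sprint) − rank(jump): 0, 0, 0, -1, 1, 0; Σd² = 2
ρ = 1 − 6Σd² / [n(n²−1)] = 1 − 6×2 / (6×35) = 1 − 12/210 ≈ 0.943

0.943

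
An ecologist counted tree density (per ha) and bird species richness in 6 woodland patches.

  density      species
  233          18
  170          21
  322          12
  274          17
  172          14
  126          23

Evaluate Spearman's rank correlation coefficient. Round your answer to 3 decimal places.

Rank density: 4, 2, 6, 5, 3, 1
Rank species: 4, 5, 1, 3, 2, 6
d = rank(density) − rank(species): 0, -3, 5, 2, 1, -5; Σd² = 64
ρ = 1 − 6Σd² / [n(n²−1)] = 1 − 6×64 / (6×35) = 1 − 384/210 ≈ -0.829

-0.829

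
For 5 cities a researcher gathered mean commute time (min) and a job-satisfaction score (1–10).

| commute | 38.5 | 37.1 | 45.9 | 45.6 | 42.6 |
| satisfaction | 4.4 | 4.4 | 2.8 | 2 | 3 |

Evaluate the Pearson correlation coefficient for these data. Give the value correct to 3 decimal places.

-0.945

n = 5, Σx = 209.7, Σy = 16.6, Σx² = 8859.59, Σy² = 59.56, Σxy = 680.16
nΣxy − ΣxΣy = 3400.8 − 3481.02 = -80.22
nΣx² − (Σx)² = 44297.95 − 43974.09 = 323.86; nΣy² − (Σy)² = 297.8 − 275.56 = 22.24
r = -80.22 / √(323.86 × 22.24) = -80.22 / 84.8684 ≈ -0.945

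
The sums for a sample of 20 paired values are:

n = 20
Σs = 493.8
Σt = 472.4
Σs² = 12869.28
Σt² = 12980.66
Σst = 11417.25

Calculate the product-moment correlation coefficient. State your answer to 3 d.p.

-0.222

r = (nΣst − ΣsΣt) / √[(nΣs² − (Σs)²)(nΣt² − (Σt)²)]
Numerator: 20×11417.25 − 493.8×472.4 = -4926.12
Denominator: √[(257385.6 − 243838.44)(259613.2 − 223161.76)] = √[13547.16 × 36451.44] = 22221.9146
r = -4926.12 / 22221.9146 ≈ -0.222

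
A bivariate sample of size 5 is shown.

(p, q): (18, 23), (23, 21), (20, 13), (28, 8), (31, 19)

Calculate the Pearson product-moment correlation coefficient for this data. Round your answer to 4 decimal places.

n = 5, Σp = 120, Σq = 84, Σp² = 2998, Σq² = 1564, Σpq = 1970
nΣpq − ΣpΣq = 9850 − 10080 = -230
nΣp² − (Σp)² = 14990 − 14400 = 590; nΣq² − (Σq)² = 7820 − 7056 = 764
r = -230 / √(590 × 764) = -230 / 671.3866 ≈ -0.3426

-0.3426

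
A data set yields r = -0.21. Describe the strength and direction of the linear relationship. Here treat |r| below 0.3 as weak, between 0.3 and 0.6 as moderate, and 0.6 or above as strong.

r = -0.21 < 0 so the relationship is negative.
|r| = 0.21, which falls in the weak range.

weak negative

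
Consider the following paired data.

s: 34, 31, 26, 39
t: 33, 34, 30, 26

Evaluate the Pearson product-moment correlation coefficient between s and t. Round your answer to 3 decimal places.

-0.468

n = 4, Σs = 130, Σt = 123, Σs² = 4314, Σt² = 3821, Σst = 3970
nΣst − ΣsΣt = 15880 − 15990 = -110
nΣs² − (Σs)² = 17256 − 16900 = 356; nΣt² − (Σt)² = 15284 − 15129 = 155
r = -110 / √(356 × 155) = -110 / 234.9042 ≈ -0.468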